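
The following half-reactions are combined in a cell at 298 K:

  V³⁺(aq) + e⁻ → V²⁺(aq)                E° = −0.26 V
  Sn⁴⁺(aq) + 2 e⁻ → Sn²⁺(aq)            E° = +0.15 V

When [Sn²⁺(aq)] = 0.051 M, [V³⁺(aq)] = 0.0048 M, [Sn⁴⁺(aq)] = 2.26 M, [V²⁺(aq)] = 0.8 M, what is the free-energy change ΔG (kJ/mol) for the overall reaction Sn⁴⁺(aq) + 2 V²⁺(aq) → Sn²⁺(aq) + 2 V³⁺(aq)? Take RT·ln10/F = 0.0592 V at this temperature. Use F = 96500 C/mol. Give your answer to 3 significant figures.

−114 kJ/mol

With Sn⁴⁺/Sn²⁺ reduced at the cathode, E°cell = +0.15 − (−0.26) = +0.41 V and n = 2.
Here Q = ([Sn²⁺(aq)]·[V³⁺(aq)]^2) / ([Sn⁴⁺(aq)]·[V²⁺(aq)]^2) = 8.12×10^−7 (log Q = −6.090), giving E = +0.41 − (0.0592/2)·(−6.090) = +0.5903 V.
Then ΔG = −nFE = −2 × 96500 × +0.5903 J/mol = −114 kJ/mol.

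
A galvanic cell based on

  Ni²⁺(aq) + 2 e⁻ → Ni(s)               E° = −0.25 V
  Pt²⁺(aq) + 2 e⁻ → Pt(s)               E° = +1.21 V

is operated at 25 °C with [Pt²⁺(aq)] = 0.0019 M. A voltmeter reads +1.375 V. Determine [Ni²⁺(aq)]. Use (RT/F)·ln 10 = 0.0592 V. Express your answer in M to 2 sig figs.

The Pt²⁺/Pt couple has the larger reduction potential, so it is the cathode: E°cell = +1.21 − (−0.25) = +1.46 V and n = 2.
Rearranging E = E° − (0.0592/n)·log Q gives log Q = 2(+1.46 − (+1.375))/0.0592 = 2.872.
Balancing electrons gives Pt²⁺(aq) + Ni(s) → Pt(s) + Ni²⁺(aq); thus Q = [Ni²⁺(aq)] / [Pt²⁺(aq)].
Isolating [Ni²⁺(aq)] in Q = 10^{2.872} yields log [Ni²⁺(aq)] = 0.151, i.e. 1.4 M.

1.4 M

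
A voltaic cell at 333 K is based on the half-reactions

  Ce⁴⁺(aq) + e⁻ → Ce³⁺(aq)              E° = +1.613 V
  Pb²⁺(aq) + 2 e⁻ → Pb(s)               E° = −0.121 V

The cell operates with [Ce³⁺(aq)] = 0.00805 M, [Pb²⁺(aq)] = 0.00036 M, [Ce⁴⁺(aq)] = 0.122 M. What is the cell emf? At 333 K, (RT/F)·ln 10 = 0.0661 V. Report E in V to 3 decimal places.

+1.926 V

Since E°(Ce⁴⁺/Ce³⁺) > E°(Pb²⁺/Pb), Ce⁴⁺/Ce³⁺ serves as the cathode.
E°cell = E°cat − E°an = +1.613 − (−0.121) = +1.734 V; n = 2.
For the overall reaction 2 Ce⁴⁺(aq) + Pb(s) → 2 Ce³⁺(aq) + Pb²⁺(aq), Q = ([Ce³⁺(aq)]^2·[Pb²⁺(aq)]) / [Ce⁴⁺(aq)]^2 = 1.57×10^−6, giving log Q = −5.805.
E = E° − (0.0661/n)·log Q = +1.734 − (0.0661/2)(−5.805) = +1.926 V.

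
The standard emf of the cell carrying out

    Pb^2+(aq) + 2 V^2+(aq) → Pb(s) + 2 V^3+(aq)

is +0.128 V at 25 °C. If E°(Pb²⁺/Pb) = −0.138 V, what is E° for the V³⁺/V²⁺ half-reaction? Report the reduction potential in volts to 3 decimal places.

−0.266 V

In the reaction as written the Pb²⁺/Pb couple is reduced (cathode) and V³⁺/V²⁺ is oxidized (anode), so E°cell = E°(Pb²⁺/Pb) − E°(V³⁺/V²⁺).
E°(V³⁺/V²⁺) = E°(cathode) − E°cell = −0.138 − (+0.128) = −0.266 V.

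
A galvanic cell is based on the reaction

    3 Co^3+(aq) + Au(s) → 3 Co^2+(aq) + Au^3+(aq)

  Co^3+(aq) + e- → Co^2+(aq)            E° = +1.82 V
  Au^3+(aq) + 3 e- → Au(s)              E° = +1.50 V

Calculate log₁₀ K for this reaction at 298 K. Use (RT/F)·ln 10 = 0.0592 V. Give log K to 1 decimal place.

The Co³⁺/Co²⁺ couple is reduced (cathode); E°cell = +1.82 − (+1.50) = +0.32 V with n = 3.
At equilibrium E = 0, so log K = nE°cell / 0.0592 = (3)(+0.32) / 0.0592 = 16.2.

log K = 16.2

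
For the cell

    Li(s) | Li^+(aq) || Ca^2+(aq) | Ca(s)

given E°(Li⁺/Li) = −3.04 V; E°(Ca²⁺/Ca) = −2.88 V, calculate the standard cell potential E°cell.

+0.16 V

By convention the left-hand electrode in cell notation is the anode (oxidation) and the right-hand electrode is the cathode (reduction).
E°cell = E°(right) − E°(left) = −2.88 − (−3.04) = +0.16 V.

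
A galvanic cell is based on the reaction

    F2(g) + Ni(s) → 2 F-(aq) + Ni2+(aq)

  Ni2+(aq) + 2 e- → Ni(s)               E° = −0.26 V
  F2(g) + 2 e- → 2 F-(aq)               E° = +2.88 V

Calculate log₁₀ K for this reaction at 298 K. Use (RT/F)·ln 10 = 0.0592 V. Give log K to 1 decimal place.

The F₂/F⁻ couple is reduced (cathode); E°cell = +2.88 − (−0.26) = +3.14 V with n = 2.
At equilibrium E = 0, so log K = nE°cell / 0.0592 = (2)(+3.14) / 0.0592 = 106.1.

log K = 106.1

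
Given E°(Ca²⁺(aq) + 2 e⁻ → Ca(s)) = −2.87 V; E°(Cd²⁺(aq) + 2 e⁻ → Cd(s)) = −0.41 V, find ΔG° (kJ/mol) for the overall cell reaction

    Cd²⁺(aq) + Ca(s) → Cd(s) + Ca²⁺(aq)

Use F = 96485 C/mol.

−475 kJ/mol

In the reaction as written Cd²⁺(aq) is reduced, so the Cd²⁺/Cd couple is the cathode and Ca²⁺/Ca is the anode.
E°cell = −0.41 − (−2.87) = +2.46 V; balancing electrons gives n = 2.
ΔG° = −nFE°cell = −(2)(96485)(+2.46) J/mol = −475 kJ/mol.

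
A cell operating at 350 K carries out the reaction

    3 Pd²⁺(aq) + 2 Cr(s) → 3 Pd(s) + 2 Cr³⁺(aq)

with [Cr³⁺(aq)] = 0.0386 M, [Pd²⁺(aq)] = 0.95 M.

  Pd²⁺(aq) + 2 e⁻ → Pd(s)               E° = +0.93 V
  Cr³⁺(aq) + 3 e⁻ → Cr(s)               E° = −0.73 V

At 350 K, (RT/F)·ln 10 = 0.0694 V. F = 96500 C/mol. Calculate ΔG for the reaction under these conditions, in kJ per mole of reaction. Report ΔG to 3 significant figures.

E°cell = +0.93 − (−0.73) = +1.66 V; the balanced reaction transfers n = 6 electrons.
Q = [Cr³⁺(aq)]^2 / [Pd²⁺(aq)]^3 = 0.00174, so log Q = −2.760 and E = +1.66 − (0.0694/6)(−2.760) = +1.6919 V.
Then ΔG = −nFE = −6 × 96500 × +1.6919 J/mol = −980 kJ/mol.

−980 kJ/mol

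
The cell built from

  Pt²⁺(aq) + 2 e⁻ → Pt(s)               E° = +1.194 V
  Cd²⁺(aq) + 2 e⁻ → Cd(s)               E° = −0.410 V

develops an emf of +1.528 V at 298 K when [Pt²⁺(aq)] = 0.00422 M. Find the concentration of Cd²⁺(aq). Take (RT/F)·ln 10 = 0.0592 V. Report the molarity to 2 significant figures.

Pt²⁺/Pt is the cathode (higher E°); E°cell = +1.194 − (−0.410) = +1.604 V with n = 2.
Rearranging E = E° − (0.0592/n)·log Q gives log Q = 2(+1.604 − (+1.528))/0.0592 = 2.568.
For Pt²⁺(aq) + Cd(s) → Pt(s) + Cd²⁺(aq), the reaction quotient is Q = [Cd²⁺(aq)] / [Pt²⁺(aq)].
Substituting the known concentrations and solving, log [Cd²⁺(aq)] = 0.193 and [Cd²⁺(aq)] = 1.6 M.

1.6 M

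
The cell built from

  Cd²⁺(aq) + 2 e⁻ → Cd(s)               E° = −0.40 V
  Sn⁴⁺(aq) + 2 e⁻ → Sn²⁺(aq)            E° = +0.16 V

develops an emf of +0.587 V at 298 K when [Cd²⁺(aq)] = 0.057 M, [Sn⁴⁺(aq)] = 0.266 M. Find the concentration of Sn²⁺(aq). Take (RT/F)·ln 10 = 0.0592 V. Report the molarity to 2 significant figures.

0.57 M

With Sn⁴⁺/Sn²⁺ at the cathode and Cd²⁺/Cd at the anode, E°cell = +0.16 − (−0.40) = +0.56 V (n = 2).
Since E = E° − (0.0592/n)·log Q, log Q = n(E° − E)/0.0592 = −0.912.
Balancing electrons gives Sn⁴⁺(aq) + Cd(s) → Sn²⁺(aq) + Cd²⁺(aq); thus Q = ([Sn²⁺(aq)]·[Cd²⁺(aq)]) / [Sn⁴⁺(aq)].
Solving for the unknown gives log [Sn²⁺(aq)] = −0.243, so [Sn²⁺(aq)] ≈ 0.57 M.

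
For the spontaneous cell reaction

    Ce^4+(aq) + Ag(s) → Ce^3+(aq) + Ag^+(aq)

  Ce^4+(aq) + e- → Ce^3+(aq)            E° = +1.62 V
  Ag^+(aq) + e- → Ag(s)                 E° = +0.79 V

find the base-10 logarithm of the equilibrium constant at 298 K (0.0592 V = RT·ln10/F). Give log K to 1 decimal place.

The Ce⁴⁺/Ce³⁺ couple is reduced (cathode); E°cell = +1.62 − (+0.79) = +0.83 V with n = 1.
At equilibrium E = 0, so log K = nE°cell / 0.0592 = (1)(+0.83) / 0.0592 = 14.0.

log K = 14.0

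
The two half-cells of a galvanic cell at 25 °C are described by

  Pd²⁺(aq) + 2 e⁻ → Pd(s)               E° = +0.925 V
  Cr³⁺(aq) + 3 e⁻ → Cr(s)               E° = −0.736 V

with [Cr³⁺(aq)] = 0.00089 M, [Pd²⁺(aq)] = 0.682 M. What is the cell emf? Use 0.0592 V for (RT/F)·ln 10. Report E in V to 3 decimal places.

Pd²⁺/Pd is reduced (cathode, E° = +0.925 V) and Cr³⁺/Cr is oxidized (anode).
E°cell = E°cat − E°an = +0.925 − (−0.736) = +1.661 V; n = 6.
For the overall reaction 3 Pd²⁺(aq) + 2 Cr(s) → 3 Pd(s) + 2 Cr³⁺(aq), Q = [Cr³⁺(aq)]^2 / [Pd²⁺(aq)]^3 = 2.5×10^−6, giving log Q = −5.603.
Applying E = E° − (RT ln10/nF)·log Q gives +1.661 − (0.0592/6)(−5.603) = +1.716 V.

+1.716 V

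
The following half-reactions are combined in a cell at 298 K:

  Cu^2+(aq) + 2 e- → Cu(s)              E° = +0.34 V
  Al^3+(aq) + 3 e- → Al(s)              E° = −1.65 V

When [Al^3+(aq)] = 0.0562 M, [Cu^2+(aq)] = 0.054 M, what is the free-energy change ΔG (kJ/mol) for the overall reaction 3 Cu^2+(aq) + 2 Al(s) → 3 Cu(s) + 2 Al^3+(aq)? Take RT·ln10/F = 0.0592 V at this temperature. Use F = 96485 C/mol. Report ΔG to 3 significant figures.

The standard cell potential is +0.34 − (−1.65) = +1.99 V, with n = 6 electrons in the balanced equation.
The reaction quotient is [Al^3+(aq)]^2 / [Cu^2+(aq)]^3 = 20.1; by Nernst, E = +1.99 − (0.0592/6)(1.302) = +1.9772 V.
Finally ΔG = −nFE = −(6)(96485 C/mol)(+1.9772 V) = −1140 kJ/mol.

−1140 kJ/mol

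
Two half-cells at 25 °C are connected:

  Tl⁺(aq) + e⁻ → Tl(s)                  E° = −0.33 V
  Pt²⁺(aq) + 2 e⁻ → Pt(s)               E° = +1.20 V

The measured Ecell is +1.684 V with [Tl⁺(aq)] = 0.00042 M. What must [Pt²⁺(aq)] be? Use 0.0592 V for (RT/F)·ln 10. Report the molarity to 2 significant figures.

The Pt²⁺/Pt couple has the larger reduction potential, so it is the cathode: E°cell = +1.20 − (−0.33) = +1.53 V and n = 2.
Rearranging E = E° − (0.0592/n)·log Q gives log Q = 2(+1.53 − (+1.684))/0.0592 = −5.203.
For Pt²⁺(aq) + 2 Tl(s) → Pt(s) + 2 Tl⁺(aq), the reaction quotient is Q = [Tl⁺(aq)]^2 / [Pt²⁺(aq)].
Substituting the known concentrations and solving, log [Pt²⁺(aq)] = −1.551 and [Pt²⁺(aq)] = 0.028 M.

0.028 M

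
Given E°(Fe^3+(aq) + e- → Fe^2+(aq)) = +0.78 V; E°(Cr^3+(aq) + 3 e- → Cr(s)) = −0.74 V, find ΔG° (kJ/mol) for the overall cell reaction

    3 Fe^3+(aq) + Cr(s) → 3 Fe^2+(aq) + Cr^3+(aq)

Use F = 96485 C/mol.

In the reaction as written Fe^3+(aq) is reduced, so the Fe³⁺/Fe²⁺ couple is the cathode and Cr³⁺/Cr is the anode.
E°cell = +0.78 − (−0.74) = +1.52 V; balancing electrons gives n = 3.
ΔG° = −nFE°cell = −(3)(96485)(+1.52) J/mol = −440 kJ/mol.

−440 kJ/mol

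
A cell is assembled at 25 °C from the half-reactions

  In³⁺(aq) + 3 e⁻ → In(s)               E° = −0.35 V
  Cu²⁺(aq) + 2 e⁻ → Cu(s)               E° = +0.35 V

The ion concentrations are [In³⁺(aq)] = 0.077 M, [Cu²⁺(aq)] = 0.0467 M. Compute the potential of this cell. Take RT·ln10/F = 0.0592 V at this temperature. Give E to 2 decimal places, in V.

+0.68 V

The Cu²⁺/Cu couple has the more positive E°, so it is the cathode; In³⁺/In is the anode.
E°cell = +0.35 − (−0.35) = +0.70 V, with n = 6 electrons transferred.
For the overall reaction 3 Cu²⁺(aq) + 2 In(s) → 3 Cu(s) + 2 In³⁺(aq), Q = [In³⁺(aq)]^2 / [Cu²⁺(aq)]^3 = 58.2, giving log Q = 1.765.
E = E° − (0.0592/n)·log Q = +0.70 − (0.0592/6)(1.765) = +0.68 V.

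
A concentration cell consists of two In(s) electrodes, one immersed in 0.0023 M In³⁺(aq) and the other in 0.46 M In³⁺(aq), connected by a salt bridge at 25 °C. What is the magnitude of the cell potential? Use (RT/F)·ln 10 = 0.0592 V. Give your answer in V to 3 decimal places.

For a concentration cell E°cell = 0, since both electrodes use the same couple.
The compartment with the higher In³⁺(aq) concentration (0.46 M) acts as the cathode; ions are reduced there and produced at the dilute (0.0023 M) anode.
With n = 3, Ecell = −(0.0592/3)·log([dilute]/[conc]) = −(0.0592/3)·log(0.0023/0.46) = +0.045 V.

0.045 V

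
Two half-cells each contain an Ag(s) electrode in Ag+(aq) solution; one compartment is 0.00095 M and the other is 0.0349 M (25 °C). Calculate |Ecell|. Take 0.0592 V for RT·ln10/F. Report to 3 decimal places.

For a concentration cell E°cell = 0, since both electrodes use the same couple.
The compartment with the higher Ag+(aq) concentration (0.0349 M) acts as the cathode; ions are reduced there and produced at the dilute (0.00095 M) anode.
With n = 1, Ecell = −(0.0592/1)·log([dilute]/[conc]) = −(0.0592/1)·log(0.00095/0.0349) = +0.093 V.

0.093 V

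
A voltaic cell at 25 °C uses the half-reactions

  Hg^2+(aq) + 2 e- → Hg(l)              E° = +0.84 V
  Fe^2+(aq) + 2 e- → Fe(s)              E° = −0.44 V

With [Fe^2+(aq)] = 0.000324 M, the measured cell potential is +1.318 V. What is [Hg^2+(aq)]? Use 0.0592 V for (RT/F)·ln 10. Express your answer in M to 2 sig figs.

0.0062 M

The Hg²⁺/Hg couple has the larger reduction potential, so it is the cathode: E°cell = +0.84 − (−0.44) = +1.28 V and n = 2.
Rearranging E = E° − (0.0592/n)·log Q gives log Q = 2(+1.28 − (+1.318))/0.0592 = −1.284.
Balancing electrons gives Hg^2+(aq) + Fe(s) → Hg(l) + Fe^2+(aq); thus Q = [Fe^2+(aq)] / [Hg^2+(aq)].
Isolating [Hg^2+(aq)] in Q = 10^{−1.284} yields log [Hg^2+(aq)] = −2.205, i.e. 0.0062 M.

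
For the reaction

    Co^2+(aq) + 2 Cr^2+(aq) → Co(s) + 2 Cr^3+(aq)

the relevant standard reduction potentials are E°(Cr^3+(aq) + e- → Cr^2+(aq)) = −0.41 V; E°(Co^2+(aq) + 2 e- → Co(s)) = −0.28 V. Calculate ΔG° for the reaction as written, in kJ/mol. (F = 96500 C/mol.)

In the reaction as written Co^2+(aq) is reduced, so the Co²⁺/Co couple is the cathode and Cr³⁺/Cr²⁺ is the anode.
E°cell = −0.28 − (−0.41) = +0.13 V; balancing electrons gives n = 2.
ΔG° = −nFE°cell = −(2)(96500)(+0.13) J/mol = −25.1 kJ/mol.

−25.1 kJ/mol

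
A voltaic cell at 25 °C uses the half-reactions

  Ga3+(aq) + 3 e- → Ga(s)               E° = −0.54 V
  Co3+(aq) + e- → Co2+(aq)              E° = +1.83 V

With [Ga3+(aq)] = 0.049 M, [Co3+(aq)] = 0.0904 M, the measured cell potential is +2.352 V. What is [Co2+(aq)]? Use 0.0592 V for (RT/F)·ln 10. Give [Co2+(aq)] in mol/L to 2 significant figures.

0.50 M

Co³⁺/Co²⁺ is the cathode (higher E°); E°cell = +1.83 − (−0.54) = +2.37 V with n = 3.
From the Nernst equation, log Q = n(E° − E)/0.0592 = 3·(+2.37 − (+2.352))/0.0592 = 0.912.
Balancing electrons gives 3 Co3+(aq) + Ga(s) → 3 Co2+(aq) + Ga3+(aq); thus Q = ([Co2+(aq)]^3·[Ga3+(aq)]) / [Co3+(aq)]^3.
Substituting the known concentrations and solving, log [Co2+(aq)] = −0.303 and [Co2+(aq)] = 0.50 M.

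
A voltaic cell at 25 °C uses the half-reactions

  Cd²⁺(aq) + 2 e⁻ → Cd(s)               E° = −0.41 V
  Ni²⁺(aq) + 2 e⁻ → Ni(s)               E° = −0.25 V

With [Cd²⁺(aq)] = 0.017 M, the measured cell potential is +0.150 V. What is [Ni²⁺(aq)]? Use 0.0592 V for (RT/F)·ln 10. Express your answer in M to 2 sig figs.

Ni²⁺/Ni is the cathode (higher E°); E°cell = −0.25 − (−0.41) = +0.16 V with n = 2.
Since E = E° − (0.0592/n)·log Q, log Q = n(E° − E)/0.0592 = 0.338.
For Ni²⁺(aq) + Cd(s) → Ni(s) + Cd²⁺(aq), the reaction quotient is Q = [Cd²⁺(aq)] / [Ni²⁺(aq)].
Solving for the unknown gives log [Ni²⁺(aq)] = −2.108, so [Ni²⁺(aq)] ≈ 0.0078 M.

0.0078 M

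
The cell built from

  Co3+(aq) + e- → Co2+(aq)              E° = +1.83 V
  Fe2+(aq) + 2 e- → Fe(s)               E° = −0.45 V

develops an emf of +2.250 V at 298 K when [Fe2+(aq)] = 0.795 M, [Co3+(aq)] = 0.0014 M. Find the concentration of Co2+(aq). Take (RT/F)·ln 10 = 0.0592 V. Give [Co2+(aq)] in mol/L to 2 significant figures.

0.0050 M

With Co³⁺/Co²⁺ at the cathode and Fe²⁺/Fe at the anode, E°cell = +1.83 − (−0.45) = +2.28 V (n = 2).
From the Nernst equation, log Q = n(E° − E)/0.0592 = 2·(+2.28 − (+2.250))/0.0592 = 1.014.
The balanced reaction is 2 Co3+(aq) + Fe(s) → 2 Co2+(aq) + Fe2+(aq), so Q = ([Co2+(aq)]^2·[Fe2+(aq)]) / [Co3+(aq)]^2.
Isolating [Co2+(aq)] in Q = 10^{1.014} yields log [Co2+(aq)] = −2.297, i.e. 0.0050 M.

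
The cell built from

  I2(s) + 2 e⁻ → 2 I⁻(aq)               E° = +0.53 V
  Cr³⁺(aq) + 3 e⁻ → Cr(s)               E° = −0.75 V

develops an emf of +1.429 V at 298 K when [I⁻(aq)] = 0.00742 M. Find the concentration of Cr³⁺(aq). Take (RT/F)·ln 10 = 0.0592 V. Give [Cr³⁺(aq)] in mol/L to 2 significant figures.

The I₂/I⁻ couple has the larger reduction potential, so it is the cathode: E°cell = +0.53 − (−0.75) = +1.28 V and n = 6.
Since E = E° − (0.0592/n)·log Q, log Q = n(E° − E)/0.0592 = −15.101.
Balancing electrons gives 3 I2(s) + 2 Cr(s) → 6 I⁻(aq) + 2 Cr³⁺(aq); thus Q = [I⁻(aq)]^6·[Cr³⁺(aq)]^2.
Substituting the known concentrations and solving, log [Cr³⁺(aq)] = −1.162 and [Cr³⁺(aq)] = 0.069 M.

0.069 M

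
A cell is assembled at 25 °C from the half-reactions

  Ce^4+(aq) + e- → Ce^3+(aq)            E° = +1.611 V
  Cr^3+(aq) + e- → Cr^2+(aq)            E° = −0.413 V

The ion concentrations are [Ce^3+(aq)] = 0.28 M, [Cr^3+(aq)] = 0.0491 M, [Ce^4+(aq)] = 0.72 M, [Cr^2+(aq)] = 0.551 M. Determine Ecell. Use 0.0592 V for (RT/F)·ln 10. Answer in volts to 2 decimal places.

Ce⁴⁺/Ce³⁺ is reduced (cathode, E° = +1.611 V) and Cr³⁺/Cr²⁺ is oxidized (anode).
E°cell = E°cat − E°an = +1.611 − (−0.413) = +2.024 V; n = 1.
Balancing gives Ce^4+(aq) + Cr^2+(aq) → Ce^3+(aq) + Cr^3+(aq); hence Q = ([Ce^3+(aq)]·[Cr^3+(aq)]) / ([Ce^4+(aq)]·[Cr^2+(aq)]) = 0.0347 (log Q = −1.460).
E = E° − (0.0592/n)·log Q = +2.024 − (0.0592/1)(−1.460) = +2.11 V.

+2.11 V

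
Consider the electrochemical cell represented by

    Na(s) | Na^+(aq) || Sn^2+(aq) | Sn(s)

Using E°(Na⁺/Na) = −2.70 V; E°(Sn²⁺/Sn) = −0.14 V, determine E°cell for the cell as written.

By convention the left-hand electrode in cell notation is the anode (oxidation) and the right-hand electrode is the cathode (reduction).
E°cell = E°(right) − E°(left) = −0.14 − (−2.70) = +2.56 V.

+2.56 V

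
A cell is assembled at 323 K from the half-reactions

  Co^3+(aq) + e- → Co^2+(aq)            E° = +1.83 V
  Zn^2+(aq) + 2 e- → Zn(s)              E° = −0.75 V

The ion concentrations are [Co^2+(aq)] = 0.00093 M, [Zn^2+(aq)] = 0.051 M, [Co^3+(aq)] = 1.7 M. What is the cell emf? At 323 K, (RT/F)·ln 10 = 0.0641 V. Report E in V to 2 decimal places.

+2.83 V

Since E°(Co³⁺/Co²⁺) > E°(Zn²⁺/Zn), Co³⁺/Co²⁺ serves as the cathode.
E°cell = E°cat − E°an = +1.83 − (−0.75) = +2.58 V; n = 2.
Balancing gives 2 Co^3+(aq) + Zn(s) → 2 Co^2+(aq) + Zn^2+(aq); hence Q = ([Co^2+(aq)]^2·[Zn^2+(aq)]) / [Co^3+(aq)]^2 = 1.53×10^−8 (log Q = −7.816).
By the Nernst equation, E = +2.58 − (0.0641/2)·(−7.816) = +2.83 V.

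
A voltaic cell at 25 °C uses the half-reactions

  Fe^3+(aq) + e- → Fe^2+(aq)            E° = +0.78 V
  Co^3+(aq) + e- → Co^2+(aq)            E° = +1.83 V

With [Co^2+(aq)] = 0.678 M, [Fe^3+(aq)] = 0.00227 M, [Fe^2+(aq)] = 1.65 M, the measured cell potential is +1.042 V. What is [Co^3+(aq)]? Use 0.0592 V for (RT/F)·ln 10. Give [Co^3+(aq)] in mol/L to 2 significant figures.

0.00068 M

The Co³⁺/Co²⁺ couple has the larger reduction potential, so it is the cathode: E°cell = +1.83 − (+0.78) = +1.05 V and n = 1.
Rearranging E = E° − (0.0592/n)·log Q gives log Q = 1(+1.05 − (+1.042))/0.0592 = 0.135.
Balancing electrons gives Co^3+(aq) + Fe^2+(aq) → Co^2+(aq) + Fe^3+(aq); thus Q = ([Co^2+(aq)]·[Fe^3+(aq)]) / ([Co^3+(aq)]·[Fe^2+(aq)]).
Isolating [Co^3+(aq)] in Q = 10^{0.135} yields log [Co^3+(aq)] = −3.165, i.e. 0.00068 M.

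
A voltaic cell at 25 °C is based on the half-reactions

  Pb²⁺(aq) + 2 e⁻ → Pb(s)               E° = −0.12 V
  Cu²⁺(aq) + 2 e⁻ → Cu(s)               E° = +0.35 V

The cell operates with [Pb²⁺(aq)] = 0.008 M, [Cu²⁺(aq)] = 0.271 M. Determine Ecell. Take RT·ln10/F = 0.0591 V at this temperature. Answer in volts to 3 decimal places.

+0.515 V

The Cu²⁺/Cu couple has the more positive E°, so it is the cathode; Pb²⁺/Pb is the anode.
E°cell = +0.35 − (−0.12) = +0.47 V, with n = 2 electrons transferred.
Balancing gives Cu²⁺(aq) + Pb(s) → Cu(s) + Pb²⁺(aq); hence Q = [Pb²⁺(aq)] / [Cu²⁺(aq)] = 0.0295 (log Q = −1.530).
By the Nernst equation, E = +0.47 − (0.0591/2)·(−1.530) = +0.515 V.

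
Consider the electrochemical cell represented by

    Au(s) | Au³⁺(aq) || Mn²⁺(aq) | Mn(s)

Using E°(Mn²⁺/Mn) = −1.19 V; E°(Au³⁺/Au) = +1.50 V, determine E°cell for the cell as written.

By convention the left-hand electrode in cell notation is the anode (oxidation) and the right-hand electrode is the cathode (reduction).
E°cell = E°(right) − E°(left) = −1.19 − (+1.50) = −2.69 V.
The negative sign shows that, as written, the cell would require an external voltage to drive the reaction.

−2.69 V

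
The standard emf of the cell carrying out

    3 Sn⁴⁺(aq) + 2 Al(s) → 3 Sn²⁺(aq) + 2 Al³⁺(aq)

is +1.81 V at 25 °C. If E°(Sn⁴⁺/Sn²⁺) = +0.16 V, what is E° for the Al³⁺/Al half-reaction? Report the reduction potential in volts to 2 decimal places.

In the reaction as written the Sn⁴⁺/Sn²⁺ couple is reduced (cathode) and Al³⁺/Al is oxidized (anode), so E°cell = E°(Sn⁴⁺/Sn²⁺) − E°(Al³⁺/Al).
E°(Al³⁺/Al) = E°(cathode) − E°cell = +0.16 − (+1.81) = −1.65 V.

−1.65 V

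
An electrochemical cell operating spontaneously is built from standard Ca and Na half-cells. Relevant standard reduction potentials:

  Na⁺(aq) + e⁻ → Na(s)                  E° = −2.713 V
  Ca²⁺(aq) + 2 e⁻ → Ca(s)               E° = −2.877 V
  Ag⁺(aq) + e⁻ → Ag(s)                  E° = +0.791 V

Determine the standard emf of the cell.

Of the two couples in this cell, the one with the more positive reduction potential is reduced at the cathode: here that is Na⁺/Na (−2.713 V); Ca²⁺/Ca (−2.877 V) is the anode.
E°cell = E°(cathode) − E°(anode) = −2.713 − (−2.877) = +0.164 V.

+0.164 V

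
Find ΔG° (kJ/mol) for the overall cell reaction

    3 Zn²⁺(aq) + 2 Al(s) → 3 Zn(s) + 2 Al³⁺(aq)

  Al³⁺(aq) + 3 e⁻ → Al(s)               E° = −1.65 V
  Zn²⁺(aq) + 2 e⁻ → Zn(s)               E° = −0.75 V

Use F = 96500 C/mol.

In the reaction as written Zn²⁺(aq) is reduced, so the Zn²⁺/Zn couple is the cathode and Al³⁺/Al is the anode.
E°cell = −0.75 − (−1.65) = +0.90 V; balancing electrons gives n = 6.
ΔG° = −nFE°cell = −(6)(96500)(+0.90) J/mol = −521 kJ/mol.

−521 kJ/mol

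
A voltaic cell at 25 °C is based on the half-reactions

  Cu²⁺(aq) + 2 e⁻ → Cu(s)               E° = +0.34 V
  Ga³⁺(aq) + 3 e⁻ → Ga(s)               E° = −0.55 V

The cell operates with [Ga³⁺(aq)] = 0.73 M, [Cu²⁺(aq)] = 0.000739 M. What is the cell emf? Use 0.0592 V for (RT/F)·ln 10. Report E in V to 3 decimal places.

Cu²⁺/Cu is reduced (cathode, E° = +0.34 V) and Ga³⁺/Ga is oxidized (anode).
The standard potential is +0.34 − (−0.55) = +0.89 V and the balanced reaction transfers n = 6 electrons.
Balancing gives 3 Cu²⁺(aq) + 2 Ga(s) → 3 Cu(s) + 2 Ga³⁺(aq); hence Q = [Ga³⁺(aq)]^2 / [Cu²⁺(aq)]^3 = 1.32×10^9 (log Q = 9.121).
E = E° − (0.0592/n)·log Q = +0.89 − (0.0592/6)(9.121) = +0.800 V.

+0.800 V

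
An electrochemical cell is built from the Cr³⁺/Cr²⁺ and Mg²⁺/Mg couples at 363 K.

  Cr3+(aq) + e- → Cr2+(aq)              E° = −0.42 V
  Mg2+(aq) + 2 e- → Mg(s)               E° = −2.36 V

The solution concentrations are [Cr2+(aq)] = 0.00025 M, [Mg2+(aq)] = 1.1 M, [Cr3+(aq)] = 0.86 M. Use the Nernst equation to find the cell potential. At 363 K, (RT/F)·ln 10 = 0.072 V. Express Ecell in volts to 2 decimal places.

The Cr³⁺/Cr²⁺ couple has the more positive E°, so it is the cathode; Mg²⁺/Mg is the anode.
E°cell = E°cat − E°an = −0.42 − (−2.36) = +1.94 V; n = 2.
For the overall reaction 2 Cr3+(aq) + Mg(s) → 2 Cr2+(aq) + Mg2+(aq), Q = ([Cr2+(aq)]^2·[Mg2+(aq)]) / [Cr3+(aq)]^2 = 9.3×10^−8, giving log Q = −7.032.
Applying E = E° − (RT ln10/nF)·log Q gives +1.94 − (0.072/2)(−7.032) = +2.19 V.

+2.19 V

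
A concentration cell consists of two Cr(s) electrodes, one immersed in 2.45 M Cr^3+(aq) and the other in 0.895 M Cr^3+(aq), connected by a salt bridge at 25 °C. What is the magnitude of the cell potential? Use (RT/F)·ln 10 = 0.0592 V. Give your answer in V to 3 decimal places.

For a concentration cell E°cell = 0, since both electrodes use the same couple.
The compartment with the higher Cr^3+(aq) concentration (2.45 M) acts as the cathode; ions are reduced there and produced at the dilute (0.895 M) anode.
With n = 3, Ecell = −(0.0592/3)·log([dilute]/[conc]) = −(0.0592/3)·log(0.895/2.45) = +0.009 V.

0.009 V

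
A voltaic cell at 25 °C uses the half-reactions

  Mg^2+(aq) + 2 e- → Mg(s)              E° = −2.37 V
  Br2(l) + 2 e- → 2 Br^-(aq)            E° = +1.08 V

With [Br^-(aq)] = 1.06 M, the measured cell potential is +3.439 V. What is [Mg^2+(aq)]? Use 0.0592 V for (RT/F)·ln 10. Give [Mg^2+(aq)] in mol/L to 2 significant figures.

2.1 M

Br₂/Br⁻ is the cathode (higher E°); E°cell = +1.08 − (−2.37) = +3.45 V with n = 2.
Rearranging E = E° − (0.0592/n)·log Q gives log Q = 2(+3.45 − (+3.439))/0.0592 = 0.372.
Balancing electrons gives Br2(l) + Mg(s) → 2 Br^-(aq) + Mg^2+(aq); thus Q = [Br^-(aq)]^2·[Mg^2+(aq)].
Solving for the unknown gives log [Mg^2+(aq)] = 0.321, so [Mg^2+(aq)] ≈ 2.1 M.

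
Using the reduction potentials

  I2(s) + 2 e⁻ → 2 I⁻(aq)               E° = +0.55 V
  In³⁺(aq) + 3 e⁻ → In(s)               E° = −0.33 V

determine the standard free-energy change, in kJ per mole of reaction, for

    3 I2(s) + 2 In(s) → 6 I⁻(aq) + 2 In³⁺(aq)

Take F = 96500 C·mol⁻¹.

In the reaction as written I2(s) is reduced, so the I₂/I⁻ couple is the cathode and In³⁺/In is the anode.
E°cell = +0.55 − (−0.33) = +0.88 V; balancing electrons gives n = 6.
ΔG° = −nFE°cell = −(6)(96500)(+0.88) J/mol = −510 kJ/mol.

−510 kJ/mol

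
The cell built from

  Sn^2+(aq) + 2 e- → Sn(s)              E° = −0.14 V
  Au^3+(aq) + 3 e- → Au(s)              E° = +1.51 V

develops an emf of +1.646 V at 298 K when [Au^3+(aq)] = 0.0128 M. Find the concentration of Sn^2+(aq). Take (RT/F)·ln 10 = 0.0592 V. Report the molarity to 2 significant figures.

0.075 M

Au³⁺/Au is the cathode (higher E°); E°cell = +1.51 − (−0.14) = +1.65 V with n = 6.
Rearranging E = E° − (0.0592/n)·log Q gives log Q = 6(+1.65 − (+1.646))/0.0592 = 0.405.
The balanced reaction is 2 Au^3+(aq) + 3 Sn(s) → 2 Au(s) + 3 Sn^2+(aq), so Q = [Sn^2+(aq)]^3 / [Au^3+(aq)]^2.
Substituting the known concentrations and solving, log [Sn^2+(aq)] = −1.127 and [Sn^2+(aq)] = 0.075 M.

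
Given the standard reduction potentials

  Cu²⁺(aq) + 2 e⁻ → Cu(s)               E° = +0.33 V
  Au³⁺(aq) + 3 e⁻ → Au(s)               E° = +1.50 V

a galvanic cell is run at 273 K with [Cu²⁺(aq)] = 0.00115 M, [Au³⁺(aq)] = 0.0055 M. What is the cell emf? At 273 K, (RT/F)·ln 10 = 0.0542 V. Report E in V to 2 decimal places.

+1.21 V

The Au³⁺/Au couple has the more positive E°, so it is the cathode; Cu²⁺/Cu is the anode.
E°cell = E°cat − E°an = +1.50 − (+0.33) = +1.17 V; n = 6.
For the overall reaction 2 Au³⁺(aq) + 3 Cu(s) → 2 Au(s) + 3 Cu²⁺(aq), Q = [Cu²⁺(aq)]^3 / [Au³⁺(aq)]^2 = 5.03×10^−5, giving log Q = −4.299.
E = E° − (0.0542/n)·log Q = +1.17 − (0.0542/6)(−4.299) = +1.21 V.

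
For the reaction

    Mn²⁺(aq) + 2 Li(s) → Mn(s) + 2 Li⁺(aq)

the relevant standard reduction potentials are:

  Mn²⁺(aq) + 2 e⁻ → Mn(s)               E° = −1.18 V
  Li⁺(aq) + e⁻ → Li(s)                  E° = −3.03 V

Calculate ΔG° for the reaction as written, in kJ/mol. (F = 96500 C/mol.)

−357 kJ/mol

In the reaction as written Mn²⁺(aq) is reduced, so the Mn²⁺/Mn couple is the cathode and Li⁺/Li is the anode.
E°cell = −1.18 − (−3.03) = +1.85 V; balancing electrons gives n = 2.
ΔG° = −nFE°cell = −(2)(96500)(+1.85) J/mol = −357 kJ/mol.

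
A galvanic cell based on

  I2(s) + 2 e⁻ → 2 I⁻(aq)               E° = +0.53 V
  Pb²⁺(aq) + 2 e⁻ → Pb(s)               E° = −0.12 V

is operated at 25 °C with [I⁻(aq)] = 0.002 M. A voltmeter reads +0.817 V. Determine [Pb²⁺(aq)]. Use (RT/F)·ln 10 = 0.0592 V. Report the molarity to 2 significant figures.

0.57 M

With I₂/I⁻ at the cathode and Pb²⁺/Pb at the anode, E°cell = +0.53 − (−0.12) = +0.65 V (n = 2).
From the Nernst equation, log Q = n(E° − E)/0.0592 = 2·(+0.65 − (+0.817))/0.0592 = −5.642.
Balancing electrons gives I2(s) + Pb(s) → 2 I⁻(aq) + Pb²⁺(aq); thus Q = [I⁻(aq)]^2·[Pb²⁺(aq)].
Solving for the unknown gives log [Pb²⁺(aq)] = −0.244, so [Pb²⁺(aq)] ≈ 0.57 M.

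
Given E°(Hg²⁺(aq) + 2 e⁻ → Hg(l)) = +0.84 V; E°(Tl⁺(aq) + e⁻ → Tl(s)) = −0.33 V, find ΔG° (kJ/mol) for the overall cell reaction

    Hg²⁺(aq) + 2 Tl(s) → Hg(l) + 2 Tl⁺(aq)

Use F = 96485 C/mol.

In the reaction as written Hg²⁺(aq) is reduced, so the Hg²⁺/Hg couple is the cathode and Tl⁺/Tl is the anode.
E°cell = +0.84 − (−0.33) = +1.17 V; balancing electrons gives n = 2.
ΔG° = −nFE°cell = −(2)(96485)(+1.17) J/mol = −226 kJ/mol.

−226 kJ/mol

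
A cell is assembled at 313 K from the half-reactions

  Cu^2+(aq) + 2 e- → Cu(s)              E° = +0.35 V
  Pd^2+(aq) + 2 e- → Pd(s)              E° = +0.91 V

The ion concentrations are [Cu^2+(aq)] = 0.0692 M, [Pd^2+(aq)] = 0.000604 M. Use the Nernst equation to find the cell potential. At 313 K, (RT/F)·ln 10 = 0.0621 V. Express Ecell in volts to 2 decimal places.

Since E°(Pd²⁺/Pd) > E°(Cu²⁺/Cu), Pd²⁺/Pd serves as the cathode.
E°cell = E°cat − E°an = +0.91 − (+0.35) = +0.56 V; n = 2.
For the overall reaction Pd^2+(aq) + Cu(s) → Pd(s) + Cu^2+(aq), Q = [Cu^2+(aq)] / [Pd^2+(aq)] = 115, giving log Q = 2.059.
By the Nernst equation, E = +0.56 − (0.0621/2)·(2.059) = +0.50 V.

+0.50 V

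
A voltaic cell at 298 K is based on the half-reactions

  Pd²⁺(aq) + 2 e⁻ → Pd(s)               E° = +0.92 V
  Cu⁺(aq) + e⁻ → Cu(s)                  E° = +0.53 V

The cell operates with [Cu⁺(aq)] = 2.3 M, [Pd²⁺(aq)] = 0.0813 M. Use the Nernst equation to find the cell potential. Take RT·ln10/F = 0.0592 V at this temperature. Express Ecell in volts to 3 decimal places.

+0.336 V

Since E°(Pd²⁺/Pd) > E°(Cu⁺/Cu), Pd²⁺/Pd serves as the cathode.
The standard potential is +0.92 − (+0.53) = +0.39 V and the balanced reaction transfers n = 2 electrons.
For the overall reaction Pd²⁺(aq) + 2 Cu(s) → Pd(s) + 2 Cu⁺(aq), Q = [Cu⁺(aq)]^2 / [Pd²⁺(aq)] = 65.1, giving log Q = 1.813.
Applying E = E° − (RT ln10/nF)·log Q gives +0.39 − (0.0592/2)(1.813) = +0.336 V.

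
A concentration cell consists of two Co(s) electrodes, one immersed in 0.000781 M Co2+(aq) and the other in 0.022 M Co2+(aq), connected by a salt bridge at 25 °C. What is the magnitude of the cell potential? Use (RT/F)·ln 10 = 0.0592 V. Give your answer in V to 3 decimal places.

For a concentration cell E°cell = 0, since both electrodes use the same couple.
The compartment with the higher Co2+(aq) concentration (0.022 M) acts as the cathode; ions are reduced there and produced at the dilute (0.000781 M) anode.
With n = 2, Ecell = −(0.0592/2)·log([dilute]/[conc]) = −(0.0592/2)·log(0.000781/0.022) = +0.043 V.

0.043 V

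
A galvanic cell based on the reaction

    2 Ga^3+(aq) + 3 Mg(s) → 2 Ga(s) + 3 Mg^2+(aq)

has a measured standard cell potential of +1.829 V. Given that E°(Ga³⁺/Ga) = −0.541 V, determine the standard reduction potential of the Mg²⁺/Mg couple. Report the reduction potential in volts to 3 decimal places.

In the reaction as written the Ga³⁺/Ga couple is reduced (cathode) and Mg²⁺/Mg is oxidized (anode), so E°cell = E°(Ga³⁺/Ga) − E°(Mg²⁺/Mg).
E°(Mg²⁺/Mg) = E°(cathode) − E°cell = −0.541 − (+1.829) = −2.370 V.

−2.370 V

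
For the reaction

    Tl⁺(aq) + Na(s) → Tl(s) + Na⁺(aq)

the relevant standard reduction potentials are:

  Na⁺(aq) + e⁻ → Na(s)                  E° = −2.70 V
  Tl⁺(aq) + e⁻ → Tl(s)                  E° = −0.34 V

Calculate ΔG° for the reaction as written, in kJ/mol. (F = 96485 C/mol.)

−228 kJ/mol

In the reaction as written Tl⁺(aq) is reduced, so the Tl⁺/Tl couple is the cathode and Na⁺/Na is the anode.
E°cell = −0.34 − (−2.70) = +2.36 V; balancing electrons gives n = 1.
ΔG° = −nFE°cell = −(1)(96485)(+2.36) J/mol = −228 kJ/mol.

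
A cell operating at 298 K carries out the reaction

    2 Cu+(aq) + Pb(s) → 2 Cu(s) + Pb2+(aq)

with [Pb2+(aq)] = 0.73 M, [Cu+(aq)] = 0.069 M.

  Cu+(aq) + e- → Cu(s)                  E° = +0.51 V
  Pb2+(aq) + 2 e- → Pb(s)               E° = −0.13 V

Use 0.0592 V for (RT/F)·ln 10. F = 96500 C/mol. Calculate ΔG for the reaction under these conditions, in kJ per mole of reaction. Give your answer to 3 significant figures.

−111 kJ/mol

With Cu⁺/Cu reduced at the cathode, E°cell = +0.51 − (−0.13) = +0.64 V and n = 2.
The reaction quotient is [Pb2+(aq)] / [Cu+(aq)]^2 = 153; by Nernst, E = +0.64 − (0.0592/2)(2.186) = +0.5753 V.
Finally ΔG = −nFE = −(2)(96500 C/mol)(+0.5753 V) = −111 kJ/mol.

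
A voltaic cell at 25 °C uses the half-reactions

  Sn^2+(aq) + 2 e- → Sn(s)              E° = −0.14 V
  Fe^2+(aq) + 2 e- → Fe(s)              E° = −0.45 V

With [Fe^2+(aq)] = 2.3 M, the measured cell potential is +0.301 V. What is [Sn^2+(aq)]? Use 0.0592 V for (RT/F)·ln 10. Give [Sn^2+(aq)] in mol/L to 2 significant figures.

With Sn²⁺/Sn at the cathode and Fe²⁺/Fe at the anode, E°cell = −0.14 − (−0.45) = +0.31 V (n = 2).
From the Nernst equation, log Q = n(E° − E)/0.0592 = 2·(+0.31 − (+0.301))/0.0592 = 0.304.
Balancing electrons gives Sn^2+(aq) + Fe(s) → Sn(s) + Fe^2+(aq); thus Q = [Fe^2+(aq)] / [Sn^2+(aq)].
Isolating [Sn^2+(aq)] in Q = 10^{0.304} yields log [Sn^2+(aq)] = 0.058, i.e. 1.1 M.

1.1 M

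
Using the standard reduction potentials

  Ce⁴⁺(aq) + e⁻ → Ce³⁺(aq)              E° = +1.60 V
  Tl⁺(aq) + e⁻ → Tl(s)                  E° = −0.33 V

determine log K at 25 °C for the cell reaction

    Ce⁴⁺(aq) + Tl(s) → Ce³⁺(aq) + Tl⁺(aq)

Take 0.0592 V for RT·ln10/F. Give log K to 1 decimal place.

The Ce⁴⁺/Ce³⁺ couple is reduced (cathode); E°cell = +1.60 − (−0.33) = +1.93 V with n = 1.
At equilibrium E = 0, so log K = nE°cell / 0.0592 = (1)(+1.93) / 0.0592 = 32.6.

log K = 32.6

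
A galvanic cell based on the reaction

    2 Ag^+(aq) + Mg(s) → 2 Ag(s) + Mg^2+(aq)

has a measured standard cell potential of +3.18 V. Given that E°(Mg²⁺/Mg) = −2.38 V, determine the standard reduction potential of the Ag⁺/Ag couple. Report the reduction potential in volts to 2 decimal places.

In the reaction as written the Ag⁺/Ag couple is reduced (cathode) and Mg²⁺/Mg is oxidized (anode), so E°cell = E°(Ag⁺/Ag) − E°(Mg²⁺/Mg).
E°(Ag⁺/Ag) = E°cell + E°(anode) = +3.18 + (−2.38) = +0.80 V.

+0.80 V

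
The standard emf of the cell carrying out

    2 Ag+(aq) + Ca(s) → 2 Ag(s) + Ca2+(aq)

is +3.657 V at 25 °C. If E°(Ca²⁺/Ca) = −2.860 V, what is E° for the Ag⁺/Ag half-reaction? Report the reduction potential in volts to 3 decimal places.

+0.797 V

In the reaction as written the Ag⁺/Ag couple is reduced (cathode) and Ca²⁺/Ca is oxidized (anode), so E°cell = E°(Ag⁺/Ag) − E°(Ca²⁺/Ca).
E°(Ag⁺/Ag) = E°cell + E°(anode) = +3.657 + (−2.860) = +0.797 V.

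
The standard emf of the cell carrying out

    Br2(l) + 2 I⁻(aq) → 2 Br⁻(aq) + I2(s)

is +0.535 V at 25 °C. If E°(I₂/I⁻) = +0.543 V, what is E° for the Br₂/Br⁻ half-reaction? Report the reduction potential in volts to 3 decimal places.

+1.078 V

In the reaction as written the Br₂/Br⁻ couple is reduced (cathode) and I₂/I⁻ is oxidized (anode), so E°cell = E°(Br₂/Br⁻) − E°(I₂/I⁻).
E°(Br₂/Br⁻) = E°cell + E°(anode) = +0.535 + (+0.543) = +1.078 V.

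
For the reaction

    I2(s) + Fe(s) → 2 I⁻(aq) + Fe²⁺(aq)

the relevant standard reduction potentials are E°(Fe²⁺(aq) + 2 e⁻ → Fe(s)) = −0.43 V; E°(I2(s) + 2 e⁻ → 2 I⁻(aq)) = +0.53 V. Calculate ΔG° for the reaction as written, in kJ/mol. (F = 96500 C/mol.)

In the reaction as written I2(s) is reduced, so the I₂/I⁻ couple is the cathode and Fe²⁺/Fe is the anode.
E°cell = +0.53 − (−0.43) = +0.96 V; balancing electrons gives n = 2.
ΔG° = −nFE°cell = −(2)(96500)(+0.96) J/mol = −185 kJ/mol.

−185 kJ/mol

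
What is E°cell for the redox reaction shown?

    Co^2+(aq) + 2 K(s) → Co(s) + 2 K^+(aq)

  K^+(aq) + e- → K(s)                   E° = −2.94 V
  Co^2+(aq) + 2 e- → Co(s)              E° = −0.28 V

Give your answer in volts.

Co^2+(aq) gains electrons, so the Co²⁺/Co couple is the cathode; the K⁺/K couple is the anode.
E°cell = E°(cathode) − E°(anode) = −0.28 − (−2.94) = +2.66 V.
The positive value indicates the reaction is spontaneous as written.

+2.66 V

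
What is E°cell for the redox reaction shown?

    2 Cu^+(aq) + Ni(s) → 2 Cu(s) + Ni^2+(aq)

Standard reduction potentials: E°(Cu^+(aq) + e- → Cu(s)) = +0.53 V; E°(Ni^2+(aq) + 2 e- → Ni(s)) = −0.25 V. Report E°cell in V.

+0.78 V

In the reaction as written, Cu^+(aq) is reduced (cathode) and Ni^2+(aq) is produced by oxidation at the anode.
E°cell = E°(cathode) − E°(anode) = +0.53 − (−0.25) = +0.78 V.
The positive value indicates the reaction is spontaneous as written.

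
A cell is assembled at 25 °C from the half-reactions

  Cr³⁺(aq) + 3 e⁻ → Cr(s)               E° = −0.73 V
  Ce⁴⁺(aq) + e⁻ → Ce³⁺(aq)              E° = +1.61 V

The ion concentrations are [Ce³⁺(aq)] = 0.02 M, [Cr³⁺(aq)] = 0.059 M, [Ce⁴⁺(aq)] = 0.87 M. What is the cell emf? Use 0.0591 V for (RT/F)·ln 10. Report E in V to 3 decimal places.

+2.461 V

The Ce⁴⁺/Ce³⁺ couple has the more positive E°, so it is the cathode; Cr³⁺/Cr is the anode.
The standard potential is +1.61 − (−0.73) = +2.34 V and the balanced reaction transfers n = 3 electrons.
Balancing gives 3 Ce⁴⁺(aq) + Cr(s) → 3 Ce³⁺(aq) + Cr³⁺(aq); hence Q = ([Ce³⁺(aq)]^3·[Cr³⁺(aq)]) / [Ce⁴⁺(aq)]^3 = 7.17×10^−7 (log Q = −6.145).
By the Nernst equation, E = +2.34 − (0.0591/3)·(−6.145) = +2.461 V.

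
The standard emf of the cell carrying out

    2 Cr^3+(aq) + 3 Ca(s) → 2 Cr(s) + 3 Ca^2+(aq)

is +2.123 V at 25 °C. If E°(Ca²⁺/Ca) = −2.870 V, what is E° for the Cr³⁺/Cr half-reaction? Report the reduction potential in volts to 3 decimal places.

−0.747 V

In the reaction as written the Cr³⁺/Cr couple is reduced (cathode) and Ca²⁺/Ca is oxidized (anode), so E°cell = E°(Cr³⁺/Cr) − E°(Ca²⁺/Ca).
E°(Cr³⁺/Cr) = E°cell + E°(anode) = +2.123 + (−2.870) = −0.747 V.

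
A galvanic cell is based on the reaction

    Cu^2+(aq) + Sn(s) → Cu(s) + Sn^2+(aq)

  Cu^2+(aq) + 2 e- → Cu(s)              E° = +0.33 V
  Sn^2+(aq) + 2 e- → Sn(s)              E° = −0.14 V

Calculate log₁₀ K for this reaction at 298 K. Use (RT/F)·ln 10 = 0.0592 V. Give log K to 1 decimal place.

The Cu²⁺/Cu couple is reduced (cathode); E°cell = +0.33 − (−0.14) = +0.47 V with n = 2.
At equilibrium E = 0, so log K = nE°cell / 0.0592 = (2)(+0.47) / 0.0592 = 15.9.

log K = 15.9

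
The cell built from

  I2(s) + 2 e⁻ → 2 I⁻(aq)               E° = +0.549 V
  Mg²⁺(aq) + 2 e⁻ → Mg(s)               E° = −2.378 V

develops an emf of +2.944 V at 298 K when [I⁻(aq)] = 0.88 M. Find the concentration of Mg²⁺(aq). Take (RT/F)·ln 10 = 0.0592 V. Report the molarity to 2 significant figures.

With I₂/I⁻ at the cathode and Mg²⁺/Mg at the anode, E°cell = +0.549 − (−2.378) = +2.927 V (n = 2).
Rearranging E = E° − (0.0592/n)·log Q gives log Q = 2(+2.927 − (+2.944))/0.0592 = −0.574.
Balancing electrons gives I2(s) + Mg(s) → 2 I⁻(aq) + Mg²⁺(aq); thus Q = [I⁻(aq)]^2·[Mg²⁺(aq)].
Isolating [Mg²⁺(aq)] in Q = 10^{−0.574} yields log [Mg²⁺(aq)] = −0.463, i.e. 0.34 M.

0.34 M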